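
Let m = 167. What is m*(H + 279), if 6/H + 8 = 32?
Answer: 186539/4 ≈ 46635.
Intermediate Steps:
H = ¼ (H = 6/(-8 + 32) = 6/24 = 6*(1/24) = ¼ ≈ 0.25000)
m*(H + 279) = 167*(¼ + 279) = 167*(1117/4) = 186539/4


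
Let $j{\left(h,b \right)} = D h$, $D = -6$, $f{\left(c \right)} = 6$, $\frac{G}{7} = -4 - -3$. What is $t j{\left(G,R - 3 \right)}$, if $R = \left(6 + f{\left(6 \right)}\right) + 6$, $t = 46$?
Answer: $1932$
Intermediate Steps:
$G = -7$ ($G = 7 \left(-4 - -3\right) = 7 \left(-4 + 3\right) = 7 \left(-1\right) = -7$)
$R = 18$ ($R = \left(6 + 6\right) + 6 = 12 + 6 = 18$)
$j{\left(h,b \right)} = - 6 h$
$t j{\left(G,R - 3 \right)} = 46 \left(\left(-6\right) \left(-7\right)\right) = 46 \cdot 42 = 1932$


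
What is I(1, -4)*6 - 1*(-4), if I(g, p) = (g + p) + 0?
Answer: -14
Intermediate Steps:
I(g, p) = g + p
I(1, -4)*6 - 1*(-4) = (1 - 4)*6 - 1*(-4) = -3*6 + 4 = -18 + 4 = -14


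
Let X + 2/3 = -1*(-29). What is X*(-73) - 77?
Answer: -6436/3 ≈ -2145.3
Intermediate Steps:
X = 85/3 (X = -⅔ - 1*(-29) = -⅔ + 29 = 85/3 ≈ 28.333)
X*(-73) - 77 = (85/3)*(-73) - 77 = -6205/3 - 77 = -6436/3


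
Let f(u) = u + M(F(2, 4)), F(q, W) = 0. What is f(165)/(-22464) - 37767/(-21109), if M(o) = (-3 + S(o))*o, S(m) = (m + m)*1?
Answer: 281638301/158064192 ≈ 1.7818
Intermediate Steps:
S(m) = 2*m (S(m) = (2*m)*1 = 2*m)
M(o) = o*(-3 + 2*o) (M(o) = (-3 + 2*o)*o = o*(-3 + 2*o))
f(u) = u (f(u) = u + 0*(-3 + 2*0) = u + 0*(-3 + 0) = u + 0*(-3) = u + 0 = u)
f(165)/(-22464) - 37767/(-21109) = 165/(-22464) - 37767/(-21109) = 165*(-1/22464) - 37767*(-1/21109) = -55/7488 + 37767/21109 = 281638301/158064192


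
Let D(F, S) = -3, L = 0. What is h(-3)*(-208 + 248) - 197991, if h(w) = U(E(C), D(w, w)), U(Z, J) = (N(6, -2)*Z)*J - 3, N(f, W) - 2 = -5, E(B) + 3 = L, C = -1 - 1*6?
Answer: -199191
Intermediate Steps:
C = -7 (C = -1 - 6 = -7)
E(B) = -3 (E(B) = -3 + 0 = -3)
N(f, W) = -3 (N(f, W) = 2 - 5 = -3)
U(Z, J) = -3 - 3*J*Z (U(Z, J) = (-3*Z)*J - 3 = -3*J*Z - 3 = -3 - 3*J*Z)
h(w) = -30 (h(w) = -3 - 3*(-3)*(-3) = -3 - 27 = -30)
h(-3)*(-208 + 248) - 197991 = -30*(-208 + 248) - 197991 = -30*40 - 197991 = -1200 - 197991 = -199191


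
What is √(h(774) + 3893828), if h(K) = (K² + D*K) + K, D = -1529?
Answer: 2*√827558 ≈ 1819.4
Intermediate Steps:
h(K) = K² - 1528*K (h(K) = (K² - 1529*K) + K = K² - 1528*K)
√(h(774) + 3893828) = √(774*(-1528 + 774) + 3893828) = √(774*(-754) + 3893828) = √(-583596 + 3893828) = √3310232 = 2*√827558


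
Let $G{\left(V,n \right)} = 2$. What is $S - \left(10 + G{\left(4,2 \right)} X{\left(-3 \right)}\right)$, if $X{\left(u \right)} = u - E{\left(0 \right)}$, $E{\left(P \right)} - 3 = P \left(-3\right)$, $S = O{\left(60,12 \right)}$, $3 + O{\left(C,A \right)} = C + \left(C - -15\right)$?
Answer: $134$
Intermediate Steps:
$O{\left(C,A \right)} = 12 + 2 C$ ($O{\left(C,A \right)} = -3 + \left(C + \left(C - -15\right)\right) = -3 + \left(C + \left(C + 15\right)\right) = -3 + \left(C + \left(15 + C\right)\right) = -3 + \left(15 + 2 C\right) = 12 + 2 C$)
$S = 132$ ($S = 12 + 2 \cdot 60 = 12 + 120 = 132$)
$E{\left(P \right)} = 3 - 3 P$ ($E{\left(P \right)} = 3 + P \left(-3\right) = 3 - 3 P$)
$X{\left(u \right)} = -3 + u$ ($X{\left(u \right)} = u - \left(3 - 0\right) = u - \left(3 + 0\right) = u - 3 = -3 + u$)
$S - \left(10 + G{\left(4,2 \right)} X{\left(-3 \right)}\right) = 132 - \left(10 + 2 \left(-3 - 3\right)\right) = 132 - \left(10 + 2 \left(-6\right)\right) = 132 - \left(10 - 12\right) = 132 - -2 = 132 + 2 = 134$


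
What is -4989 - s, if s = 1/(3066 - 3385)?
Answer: -1591490/319 ≈ -4989.0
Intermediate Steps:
s = -1/319 (s = 1/(-319) = -1/319 ≈ -0.0031348)
-4989 - s = -4989 - 1*(-1/319) = -4989 + 1/319 = -1591490/319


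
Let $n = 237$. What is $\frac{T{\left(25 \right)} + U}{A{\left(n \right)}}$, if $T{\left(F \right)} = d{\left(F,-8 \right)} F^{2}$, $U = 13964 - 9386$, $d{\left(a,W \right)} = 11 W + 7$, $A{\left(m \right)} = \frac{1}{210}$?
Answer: $-9669870$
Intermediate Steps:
$A{\left(m \right)} = \frac{1}{210}$
$d{\left(a,W \right)} = 7 + 11 W$
$U = 4578$
$T{\left(F \right)} = - 81 F^{2}$ ($T{\left(F \right)} = \left(7 + 11 \left(-8\right)\right) F^{2} = \left(7 - 88\right) F^{2} = - 81 F^{2}$)
$\frac{T{\left(25 \right)} + U}{A{\left(n \right)}} = \left(- 81 \cdot 25^{2} + 4578\right) \frac{1}{\frac{1}{210}} = \left(\left(-81\right) 625 + 4578\right) 210 = \left(-50625 + 4578\right) 210 = \left(-46047\right) 210 = -9669870$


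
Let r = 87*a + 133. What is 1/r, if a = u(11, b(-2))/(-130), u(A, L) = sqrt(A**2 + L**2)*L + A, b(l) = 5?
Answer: 2123290/239140039 + 56550*sqrt(146)/239140039 ≈ 0.011736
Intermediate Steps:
u(A, L) = A + L*sqrt(A**2 + L**2) (u(A, L) = L*sqrt(A**2 + L**2) + A = A + L*sqrt(A**2 + L**2))
a = -11/130 - sqrt(146)/26 (a = (11 + 5*sqrt(11**2 + 5**2))/(-130) = (11 + 5*sqrt(121 + 25))*(-1/130) = (11 + 5*sqrt(146))*(-1/130) = -11/130 - sqrt(146)/26 ≈ -0.54935)
r = 16333/130 - 87*sqrt(146)/26 (r = 87*(-11/130 - sqrt(146)/26) + 133 = (-957/130 - 87*sqrt(146)/26) + 133 = 16333/130 - 87*sqrt(146)/26 ≈ 85.207)
1/r = 1/(16333/130 - 87*sqrt(146)/26)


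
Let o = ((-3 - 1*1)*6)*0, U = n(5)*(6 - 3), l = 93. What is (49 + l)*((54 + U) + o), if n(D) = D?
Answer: 9798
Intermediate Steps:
U = 15 (U = 5*(6 - 3) = 5*3 = 15)
o = 0 (o = ((-3 - 1)*6)*0 = -4*6*0 = -24*0 = 0)
(49 + l)*((54 + U) + o) = (49 + 93)*((54 + 15) + 0) = 142*(69 + 0) = 142*69 = 9798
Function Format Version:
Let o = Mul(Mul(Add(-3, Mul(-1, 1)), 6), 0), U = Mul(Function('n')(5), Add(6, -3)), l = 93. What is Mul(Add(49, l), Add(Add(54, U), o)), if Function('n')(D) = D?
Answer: 9798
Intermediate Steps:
U = 15 (U = Mul(5, Add(6, -3)) = Mul(5, 3) = 15)
o = 0 (o = Mul(Mul(Add(-3, -1), 6), 0) = Mul(Mul(-4, 6), 0) = Mul(-24, 0) = 0)
Mul(Add(49, l), Add(Add(54, U), o)) = Mul(Add(49, 93), Add(Add(54, 15), 0)) = Mul(142, Add(69, 0)) = Mul(142, 69) = 9798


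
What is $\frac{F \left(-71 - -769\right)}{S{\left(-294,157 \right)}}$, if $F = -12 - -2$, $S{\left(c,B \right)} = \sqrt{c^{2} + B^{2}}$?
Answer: $- \frac{1396 \sqrt{111085}}{22217} \approx -20.942$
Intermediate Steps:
$S{\left(c,B \right)} = \sqrt{B^{2} + c^{2}}$
$F = -10$ ($F = -12 + 2 = -10$)
$\frac{F \left(-71 - -769\right)}{S{\left(-294,157 \right)}} = \frac{\left(-10\right) \left(-71 - -769\right)}{\sqrt{157^{2} + \left(-294\right)^{2}}} = \frac{\left(-10\right) \left(-71 + 769\right)}{\sqrt{24649 + 86436}} = \frac{\left(-10\right) 698}{\sqrt{111085}} = - 6980 \frac{\sqrt{111085}}{111085} = - \frac{1396 \sqrt{111085}}{22217}$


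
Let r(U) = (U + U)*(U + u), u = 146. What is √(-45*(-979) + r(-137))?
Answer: 3*√4621 ≈ 203.93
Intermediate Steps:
r(U) = 2*U*(146 + U) (r(U) = (U + U)*(U + 146) = (2*U)*(146 + U) = 2*U*(146 + U))
√(-45*(-979) + r(-137)) = √(-45*(-979) + 2*(-137)*(146 - 137)) = √(44055 + 2*(-137)*9) = √(44055 - 2466) = √41589 = 3*√4621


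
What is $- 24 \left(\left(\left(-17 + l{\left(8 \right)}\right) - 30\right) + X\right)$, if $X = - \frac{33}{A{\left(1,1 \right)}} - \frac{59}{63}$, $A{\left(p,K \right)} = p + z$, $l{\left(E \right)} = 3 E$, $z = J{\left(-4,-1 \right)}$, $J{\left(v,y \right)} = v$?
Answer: $\frac{6520}{21} \approx 310.48$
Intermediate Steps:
$z = -4$
$A{\left(p,K \right)} = -4 + p$ ($A{\left(p,K \right)} = p - 4 = -4 + p$)
$X = \frac{634}{63}$ ($X = - \frac{33}{-4 + 1} - \frac{59}{63} = - \frac{33}{-3} - \frac{59}{63} = \left(-33\right) \left(- \frac{1}{3}\right) - \frac{59}{63} = 11 - \frac{59}{63} = \frac{634}{63} \approx 10.063$)
$- 24 \left(\left(\left(-17 + l{\left(8 \right)}\right) - 30\right) + X\right) = - 24 \left(\left(\left(-17 + 3 \cdot 8\right) - 30\right) + \frac{634}{63}\right) = - 24 \left(\left(\left(-17 + 24\right) - 30\right) + \frac{634}{63}\right) = - 24 \left(\left(7 - 30\right) + \frac{634}{63}\right) = - 24 \left(-23 + \frac{634}{63}\right) = \left(-24\right) \left(- \frac{815}{63}\right) = \frac{6520}{21}$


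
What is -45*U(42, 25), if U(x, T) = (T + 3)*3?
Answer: -3780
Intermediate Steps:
U(x, T) = 9 + 3*T (U(x, T) = (3 + T)*3 = 9 + 3*T)
-45*U(42, 25) = -45*(9 + 3*25) = -45*(9 + 75) = -45*84 = -3780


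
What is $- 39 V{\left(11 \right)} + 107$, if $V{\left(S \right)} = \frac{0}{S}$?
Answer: $107$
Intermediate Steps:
$V{\left(S \right)} = 0$
$- 39 V{\left(11 \right)} + 107 = \left(-39\right) 0 + 107 = 0 + 107 = 107$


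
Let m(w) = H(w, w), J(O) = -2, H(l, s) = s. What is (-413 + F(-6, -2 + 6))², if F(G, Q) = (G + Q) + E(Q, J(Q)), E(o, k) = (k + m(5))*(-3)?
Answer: 179776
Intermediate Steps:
m(w) = w
E(o, k) = -15 - 3*k (E(o, k) = (k + 5)*(-3) = (5 + k)*(-3) = -15 - 3*k)
F(G, Q) = -9 + G + Q (F(G, Q) = (G + Q) + (-15 - 3*(-2)) = (G + Q) + (-15 + 6) = (G + Q) - 9 = -9 + G + Q)
(-413 + F(-6, -2 + 6))² = (-413 + (-9 - 6 + (-2 + 6)))² = (-413 + (-9 - 6 + 4))² = (-413 - 11)² = (-424)² = 179776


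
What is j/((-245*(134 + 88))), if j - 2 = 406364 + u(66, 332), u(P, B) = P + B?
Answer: -67794/9065 ≈ -7.4787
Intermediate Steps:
u(P, B) = B + P
j = 406764 (j = 2 + (406364 + (332 + 66)) = 2 + (406364 + 398) = 2 + 406762 = 406764)
j/((-245*(134 + 88))) = 406764/((-245*(134 + 88))) = 406764/((-245*222)) = 406764/(-54390) = 406764*(-1/54390) = -67794/9065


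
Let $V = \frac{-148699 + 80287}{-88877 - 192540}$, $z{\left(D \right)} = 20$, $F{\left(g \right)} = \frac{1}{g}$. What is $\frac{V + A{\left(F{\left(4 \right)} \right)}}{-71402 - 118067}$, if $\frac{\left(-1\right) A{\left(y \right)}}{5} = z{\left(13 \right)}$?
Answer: $\frac{28073288}{53319797573} \approx 0.00052651$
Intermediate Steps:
$V = \frac{68412}{281417}$ ($V = - \frac{68412}{-281417} = \left(-68412\right) \left(- \frac{1}{281417}\right) = \frac{68412}{281417} \approx 0.2431$)
$A{\left(y \right)} = -100$ ($A{\left(y \right)} = \left(-5\right) 20 = -100$)
$\frac{V + A{\left(F{\left(4 \right)} \right)}}{-71402 - 118067} = \frac{\frac{68412}{281417} - 100}{-71402 - 118067} = - \frac{28073288}{281417 \left(-189469\right)} = \left(- \frac{28073288}{281417}\right) \left(- \frac{1}{189469}\right) = \frac{28073288}{53319797573}$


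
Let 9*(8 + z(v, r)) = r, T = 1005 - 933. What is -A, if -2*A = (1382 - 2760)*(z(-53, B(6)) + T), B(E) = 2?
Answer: -398242/9 ≈ -44249.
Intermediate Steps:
T = 72
z(v, r) = -8 + r/9
A = 398242/9 (A = -(1382 - 2760)*((-8 + (1/9)*2) + 72)/2 = -(-689)*((-8 + 2/9) + 72) = -(-689)*(-70/9 + 72) = -(-689)*578/9 = -1/2*(-796484/9) = 398242/9 ≈ 44249.)
-A = -1*398242/9 = -398242/9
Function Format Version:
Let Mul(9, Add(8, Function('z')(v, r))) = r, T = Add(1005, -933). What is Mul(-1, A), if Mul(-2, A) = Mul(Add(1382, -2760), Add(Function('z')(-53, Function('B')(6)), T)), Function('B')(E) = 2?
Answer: Rational(-398242, 9) ≈ -44249.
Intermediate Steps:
T = 72
Function('z')(v, r) = Add(-8, Mul(Rational(1, 9), r))
A = Rational(398242, 9) (A = Mul(Rational(-1, 2), Mul(Add(1382, -2760), Add(Add(-8, Mul(Rational(1, 9), 2)), 72))) = Mul(Rational(-1, 2), Mul(-1378, Add(Add(-8, Rational(2, 9)), 72))) = Mul(Rational(-1, 2), Mul(-1378, Add(Rational(-70, 9), 72))) = Mul(Rational(-1, 2), Mul(-1378, Rational(578, 9))) = Mul(Rational(-1, 2), Rational(-796484, 9)) = Rational(398242, 9) ≈ 44249.)
Mul(-1, A) = Mul(-1, Rational(398242, 9)) = Rational(-398242, 9)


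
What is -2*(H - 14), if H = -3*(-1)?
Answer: 22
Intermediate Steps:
H = 3
-2*(H - 14) = -2*(3 - 14) = -2*(-11) = 22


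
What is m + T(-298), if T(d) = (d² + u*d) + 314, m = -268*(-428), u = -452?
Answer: 338518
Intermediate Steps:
m = 114704
T(d) = 314 + d² - 452*d (T(d) = (d² - 452*d) + 314 = 314 + d² - 452*d)
m + T(-298) = 114704 + (314 + (-298)² - 452*(-298)) = 114704 + (314 + 88804 + 134696) = 114704 + 223814 = 338518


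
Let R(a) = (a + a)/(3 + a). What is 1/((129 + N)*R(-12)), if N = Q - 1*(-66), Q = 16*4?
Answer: 3/2072 ≈ 0.0014479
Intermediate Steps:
Q = 64
R(a) = 2*a/(3 + a) (R(a) = (2*a)/(3 + a) = 2*a/(3 + a))
N = 130 (N = 64 - 1*(-66) = 64 + 66 = 130)
1/((129 + N)*R(-12)) = 1/((129 + 130)*(2*(-12)/(3 - 12))) = 1/(259*(2*(-12)/(-9))) = 1/(259*(2*(-12)*(-⅑))) = 1/(259*(8/3)) = 1/(2072/3) = 3/2072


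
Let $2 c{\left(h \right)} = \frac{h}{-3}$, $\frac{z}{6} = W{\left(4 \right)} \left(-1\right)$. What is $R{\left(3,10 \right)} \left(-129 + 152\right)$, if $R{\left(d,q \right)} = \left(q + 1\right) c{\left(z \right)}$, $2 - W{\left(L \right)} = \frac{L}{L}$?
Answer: $253$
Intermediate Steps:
$W{\left(L \right)} = 1$ ($W{\left(L \right)} = 2 - \frac{L}{L} = 2 - 1 = 1$)
$z = -6$ ($z = 6 \cdot 1 \left(-1\right) = 6 \left(-1\right) = -6$)
$c{\left(h \right)} = - \frac{h}{6}$ ($c{\left(h \right)} = \frac{h \frac{1}{-3}}{2} = \frac{h \left(- \frac{1}{3}\right)}{2} = \frac{\left(- \frac{1}{3}\right) h}{2} = - \frac{h}{6}$)
$R{\left(d,q \right)} = 1 + q$ ($R{\left(d,q \right)} = \left(q + 1\right) \left(\left(- \frac{1}{6}\right) \left(-6\right)\right) = \left(1 + q\right) 1 = 1 + q$)
$R{\left(3,10 \right)} \left(-129 + 152\right) = \left(1 + 10\right) \left(-129 + 152\right) = 11 \cdot 23 = 253$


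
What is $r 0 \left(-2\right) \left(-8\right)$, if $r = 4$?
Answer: $0$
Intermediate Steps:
$r 0 \left(-2\right) \left(-8\right) = 4 \cdot 0 \left(-2\right) \left(-8\right) = 4 \cdot 0 \left(-8\right) = 0 \left(-8\right) = 0$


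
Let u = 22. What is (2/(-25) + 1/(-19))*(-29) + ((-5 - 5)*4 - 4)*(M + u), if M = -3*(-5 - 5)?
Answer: -1084973/475 ≈ -2284.2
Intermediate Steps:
M = 30 (M = -3*(-10) = 30)
(2/(-25) + 1/(-19))*(-29) + ((-5 - 5)*4 - 4)*(M + u) = (2/(-25) + 1/(-19))*(-29) + ((-5 - 5)*4 - 4)*(30 + 22) = (2*(-1/25) + 1*(-1/19))*(-29) + (-10*4 - 4)*52 = (-2/25 - 1/19)*(-29) + (-40 - 4)*52 = -63/475*(-29) - 44*52 = 1827/475 - 2288 = -1084973/475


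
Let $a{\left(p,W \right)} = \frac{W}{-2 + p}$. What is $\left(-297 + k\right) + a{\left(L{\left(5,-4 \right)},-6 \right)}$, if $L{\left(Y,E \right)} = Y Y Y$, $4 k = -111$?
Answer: $- \frac{53267}{164} \approx -324.8$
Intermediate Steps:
$k = - \frac{111}{4}$ ($k = \frac{1}{4} \left(-111\right) = - \frac{111}{4} \approx -27.75$)
$L{\left(Y,E \right)} = Y^{3}$ ($L{\left(Y,E \right)} = Y^{2} Y = Y^{3}$)
$\left(-297 + k\right) + a{\left(L{\left(5,-4 \right)},-6 \right)} = \left(-297 - \frac{111}{4}\right) - \frac{6}{-2 + 5^{3}} = - \frac{1299}{4} - \frac{6}{-2 + 125} = - \frac{1299}{4} - \frac{6}{123} = - \frac{1299}{4} - \frac{2}{41} = - \frac{53267}{164}$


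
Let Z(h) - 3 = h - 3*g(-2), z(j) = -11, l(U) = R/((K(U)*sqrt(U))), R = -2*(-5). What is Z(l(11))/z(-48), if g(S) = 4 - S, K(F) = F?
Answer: 15/11 - 10*sqrt(11)/1331 ≈ 1.3387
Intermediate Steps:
R = 10
l(U) = 10/U**(3/2) (l(U) = 10/((U*sqrt(U))) = 10/(U**(3/2)) = 10/U**(3/2))
Z(h) = -15 + h (Z(h) = 3 + (h - 3*(4 - 1*(-2))) = 3 + (h - 3*(4 + 2)) = 3 + (h - 3*6) = 3 + (h - 18) = 3 + (-18 + h) = -15 + h)
Z(l(11))/z(-48) = (-15 + 10/11**(3/2))/(-11) = (-15 + 10*(sqrt(11)/121))*(-1/11) = (-15 + 10*sqrt(11)/121)*(-1/11) = 15/11 - 10*sqrt(11)/1331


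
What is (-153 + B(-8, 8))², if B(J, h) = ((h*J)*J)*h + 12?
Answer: 15642025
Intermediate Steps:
B(J, h) = 12 + J²*h² (B(J, h) = ((J*h)*J)*h + 12 = (h*J²)*h + 12 = J²*h² + 12 = 12 + J²*h²)
(-153 + B(-8, 8))² = (-153 + (12 + (-8)²*8²))² = (-153 + (12 + 64*64))² = (-153 + (12 + 4096))² = (-153 + 4108)² = 3955² = 15642025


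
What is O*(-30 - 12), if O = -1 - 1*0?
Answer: 42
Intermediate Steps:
O = -1 (O = -1 + 0 = -1)
O*(-30 - 12) = -(-30 - 12) = -1*(-42) = 42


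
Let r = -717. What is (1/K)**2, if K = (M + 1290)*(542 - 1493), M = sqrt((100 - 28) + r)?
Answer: 1/(904401*(1290 + I*sqrt(645))**2) ≈ 6.6367e-13 - 2.6142e-14*I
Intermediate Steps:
M = I*sqrt(645) (M = sqrt((100 - 28) - 717) = sqrt(72 - 717) = sqrt(-645) = I*sqrt(645) ≈ 25.397*I)
K = -1226790 - 951*I*sqrt(645) (K = (I*sqrt(645) + 1290)*(542 - 1493) = (1290 + I*sqrt(645))*(-951) = -1226790 - 951*I*sqrt(645) ≈ -1.2268e+6 - 24152.0*I)
(1/K)**2 = (1/(-1226790 - 951*I*sqrt(645)))**2 = (-1226790 - 951*I*sqrt(645))**(-2)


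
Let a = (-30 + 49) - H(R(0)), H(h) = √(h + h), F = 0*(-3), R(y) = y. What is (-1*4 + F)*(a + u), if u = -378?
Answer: 1436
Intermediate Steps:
F = 0
H(h) = √2*√h (H(h) = √(2*h) = √2*√h)
a = 19 (a = (-30 + 49) - √2*√0 = 19 - √2*0 = 19 - 1*0 = 19 + 0 = 19)
(-1*4 + F)*(a + u) = (-1*4 + 0)*(19 - 378) = (-4 + 0)*(-359) = -4*(-359) = 1436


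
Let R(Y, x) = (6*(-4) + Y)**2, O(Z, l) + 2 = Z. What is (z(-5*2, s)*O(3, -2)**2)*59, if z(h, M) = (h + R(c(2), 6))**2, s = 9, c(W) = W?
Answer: 13255884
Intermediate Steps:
O(Z, l) = -2 + Z
R(Y, x) = (-24 + Y)**2
z(h, M) = (484 + h)**2 (z(h, M) = (h + (-24 + 2)**2)**2 = (h + (-22)**2)**2 = (h + 484)**2 = (484 + h)**2)
(z(-5*2, s)*O(3, -2)**2)*59 = ((484 - 5*2)**2*(-2 + 3)**2)*59 = ((484 - 10)**2*1**2)*59 = (474**2*1)*59 = (224676*1)*59 = 224676*59 = 13255884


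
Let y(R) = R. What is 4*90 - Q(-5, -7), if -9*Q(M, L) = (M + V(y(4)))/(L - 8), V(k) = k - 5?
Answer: 16202/45 ≈ 360.04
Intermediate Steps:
V(k) = -5 + k
Q(M, L) = -(-1 + M)/(9*(-8 + L)) (Q(M, L) = -(M + (-5 + 4))/(9*(L - 8)) = -(M - 1)/(9*(-8 + L)) = -(-1 + M)/(9*(-8 + L)))
4*90 - Q(-5, -7) = 4*90 - (1 - 1*(-5))/(9*(-8 - 7)) = 360 - (1 + 5)/(9*(-15)) = 360 - (-1)*6/(9*15) = 360 - 1*(-2/45) = 360 + 2/45 = 16202/45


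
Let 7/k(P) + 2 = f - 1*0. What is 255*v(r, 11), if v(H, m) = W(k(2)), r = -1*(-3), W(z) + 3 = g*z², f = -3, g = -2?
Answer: -8823/5 ≈ -1764.6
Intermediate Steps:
k(P) = -7/5 (k(P) = 7/(-2 + (-3 - 1*0)) = 7/(-2 + (-3 + 0)) = 7/(-2 - 3) = 7/(-5) = 7*(-⅕) = -7/5)
W(z) = -3 - 2*z²
r = 3
v(H, m) = -173/25 (v(H, m) = -3 - 2*(-7/5)² = -3 - 2*49/25 = -3 - 98/25 = -173/25)
255*v(r, 11) = 255*(-173/25) = -8823/5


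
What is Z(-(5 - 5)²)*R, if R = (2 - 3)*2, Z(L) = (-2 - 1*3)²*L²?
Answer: 0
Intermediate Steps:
Z(L) = 25*L² (Z(L) = (-2 - 3)²*L² = (-5)²*L² = 25*L²)
R = -2 (R = -1*2 = -2)
Z(-(5 - 5)²)*R = (25*(-(5 - 5)²)²)*(-2) = (25*(-1*0²)²)*(-2) = (25*(-1*0)²)*(-2) = (25*0²)*(-2) = (25*0)*(-2) = 0*(-2) = 0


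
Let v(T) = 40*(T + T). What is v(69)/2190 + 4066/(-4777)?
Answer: 582150/348721 ≈ 1.6694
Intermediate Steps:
v(T) = 80*T (v(T) = 40*(2*T) = 80*T)
v(69)/2190 + 4066/(-4777) = (80*69)/2190 + 4066/(-4777) = 5520*(1/2190) + 4066*(-1/4777) = 184/73 - 4066/4777 = 582150/348721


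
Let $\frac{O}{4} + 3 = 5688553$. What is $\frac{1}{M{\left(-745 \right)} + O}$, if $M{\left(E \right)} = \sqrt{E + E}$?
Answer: $\frac{2275420}{51775361764149} - \frac{i \sqrt{1490}}{517753617641490} \approx 4.3948 \cdot 10^{-8} - 7.4554 \cdot 10^{-14} i$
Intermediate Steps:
$M{\left(E \right)} = \sqrt{2} \sqrt{E}$ ($M{\left(E \right)} = \sqrt{2 E} = \sqrt{2} \sqrt{E}$)
$O = 22754200$ ($O = -12 + 4 \cdot 5688553 = -12 + 22754212 = 22754200$)
$\frac{1}{M{\left(-745 \right)} + O} = \frac{1}{\sqrt{2} \sqrt{-745} + 22754200} = \frac{1}{\sqrt{2} i \sqrt{745} + 22754200} = \frac{1}{i \sqrt{1490} + 22754200} = \frac{1}{22754200 + i \sqrt{1490}}$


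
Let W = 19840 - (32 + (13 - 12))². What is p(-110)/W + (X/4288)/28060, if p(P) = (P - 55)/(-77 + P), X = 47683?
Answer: 17004586061/38354453461760 ≈ 0.00044335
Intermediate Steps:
p(P) = (-55 + P)/(-77 + P)
W = 18751 (W = 19840 - (32 + 1)² = 19840 - 1*33² = 19840 - 1*1089 = 19840 - 1089 = 18751)
p(-110)/W + (X/4288)/28060 = ((-55 - 110)/(-77 - 110))/18751 + (47683/4288)/28060 = (-165/(-187))*(1/18751) + (47683*(1/4288))*(1/28060) = -1/187*(-165)*(1/18751) + (47683/4288)*(1/28060) = (15/17)*(1/18751) + 47683/120321280 = 15/318767 + 47683/120321280 = 17004586061/38354453461760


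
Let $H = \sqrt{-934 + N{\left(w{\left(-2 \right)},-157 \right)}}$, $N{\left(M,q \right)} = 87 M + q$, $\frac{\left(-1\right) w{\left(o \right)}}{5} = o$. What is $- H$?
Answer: $- i \sqrt{221} \approx - 14.866 i$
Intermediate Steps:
$w{\left(o \right)} = - 5 o$
$N{\left(M,q \right)} = q + 87 M$
$H = i \sqrt{221}$ ($H = \sqrt{-934 - \left(157 - 87 \left(\left(-5\right) \left(-2\right)\right)\right)} = \sqrt{-934 + \left(-157 + 87 \cdot 10\right)} = \sqrt{-934 + \left(-157 + 870\right)} = \sqrt{-934 + 713} = \sqrt{-221} = i \sqrt{221} \approx 14.866 i$)
$- H = - i \sqrt{221}$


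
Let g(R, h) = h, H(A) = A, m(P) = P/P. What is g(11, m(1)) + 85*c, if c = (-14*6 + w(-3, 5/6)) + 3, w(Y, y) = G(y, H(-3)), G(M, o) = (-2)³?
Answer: -7564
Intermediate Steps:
m(P) = 1
G(M, o) = -8
w(Y, y) = -8
c = -89 (c = (-14*6 - 8) + 3 = (-84 - 8) + 3 = -92 + 3 = -89)
g(11, m(1)) + 85*c = 1 + 85*(-89) = 1 - 7565 = -7564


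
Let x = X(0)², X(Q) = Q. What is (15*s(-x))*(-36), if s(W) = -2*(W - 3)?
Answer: -3240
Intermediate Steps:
x = 0 (x = 0² = 0)
s(W) = 6 - 2*W (s(W) = -2*(-3 + W) = 6 - 2*W)
(15*s(-x))*(-36) = (15*(6 - (-2)*0))*(-36) = (15*(6 - 2*0))*(-36) = (15*(6 + 0))*(-36) = (15*6)*(-36) = 90*(-36) = -3240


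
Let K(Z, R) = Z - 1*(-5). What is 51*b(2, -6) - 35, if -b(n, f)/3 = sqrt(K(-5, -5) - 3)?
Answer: -35 - 153*I*sqrt(3) ≈ -35.0 - 265.0*I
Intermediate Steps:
K(Z, R) = 5 + Z (K(Z, R) = Z + 5 = 5 + Z)
b(n, f) = -3*I*sqrt(3) (b(n, f) = -3*sqrt((5 - 5) - 3) = -3*sqrt(0 - 3) = -3*I*sqrt(3))
51*b(2, -6) - 35 = 51*(-3*I*sqrt(3)) - 35 = -153*I*sqrt(3) - 35 = -35 - 153*I*sqrt(3)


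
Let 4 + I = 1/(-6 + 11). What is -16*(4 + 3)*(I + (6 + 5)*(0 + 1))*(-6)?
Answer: 24192/5 ≈ 4838.4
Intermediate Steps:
I = -19/5 (I = -4 + 1/(-6 + 11) = -4 + 1/5 = -19/5 ≈ -3.8000)
-16*(4 + 3)*(I + (6 + 5)*(0 + 1))*(-6) = -16*(4 + 3)*(-19/5 + (6 + 5)*(0 + 1))*(-6) = -112*(-19/5 + 11*1)*(-6) = -112*(-19/5 + 11)*(-6) = -112*36/5*(-6) = -16*252/5*(-6) = -4032/5*(-6) = 24192/5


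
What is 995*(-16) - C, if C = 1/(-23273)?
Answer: -370506159/23273 ≈ -15920.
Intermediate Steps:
C = -1/23273 ≈ -4.2968e-5
995*(-16) - C = 995*(-16) - 1*(-1/23273) = -15920 + 1/23273 = -370506159/23273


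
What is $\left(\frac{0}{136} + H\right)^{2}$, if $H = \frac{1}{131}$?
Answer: $\frac{1}{17161} \approx 5.8272 \cdot 10^{-5}$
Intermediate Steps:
$H = \frac{1}{131} \approx 0.0076336$
$\left(\frac{0}{136} + H\right)^{2} = \left(\frac{0}{136} + \frac{1}{131}\right)^{2} = \left(0 \cdot \frac{1}{136} + \frac{1}{131}\right)^{2} = \left(0 + \frac{1}{131}\right)^{2} = \left(\frac{1}{131}\right)^{2} = \frac{1}{17161}$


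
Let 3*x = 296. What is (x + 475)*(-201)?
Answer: -115307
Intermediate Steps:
x = 296/3 (x = (⅓)*296 = 296/3 ≈ 98.667)
(x + 475)*(-201) = (296/3 + 475)*(-201) = (1721/3)*(-201) = -115307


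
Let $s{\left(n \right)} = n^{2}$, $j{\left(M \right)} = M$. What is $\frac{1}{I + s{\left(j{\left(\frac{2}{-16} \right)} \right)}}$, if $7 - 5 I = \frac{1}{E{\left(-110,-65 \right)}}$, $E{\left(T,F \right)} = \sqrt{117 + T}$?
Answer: $\frac{1014720}{1432367} + \frac{20480 \sqrt{7}}{1432367} \approx 0.74625$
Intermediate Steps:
$I = \frac{7}{5} - \frac{\sqrt{7}}{35}$ ($I = \frac{7}{5} - \frac{1}{5 \sqrt{117 - 110}} = \frac{7}{5} - \frac{1}{5 \sqrt{7}} = \frac{7}{5} - \frac{\frac{1}{7} \sqrt{7}}{5} = \frac{7}{5} - \frac{\sqrt{7}}{35} \approx 1.3244$)
$\frac{1}{I + s{\left(j{\left(\frac{2}{-16} \right)} \right)}} = \frac{1}{\left(\frac{7}{5} - \frac{\sqrt{7}}{35}\right) + \left(\frac{2}{-16}\right)^{2}} = \frac{1}{\left(\frac{7}{5} - \frac{\sqrt{7}}{35}\right) + \left(2 \left(- \frac{1}{16}\right)\right)^{2}} = \frac{1}{\left(\frac{7}{5} - \frac{\sqrt{7}}{35}\right) + \left(- \frac{1}{8}\right)^{2}} = \frac{1}{\left(\frac{7}{5} - \frac{\sqrt{7}}{35}\right) + \frac{1}{64}} = \frac{1}{\frac{453}{320} - \frac{\sqrt{7}}{35}}$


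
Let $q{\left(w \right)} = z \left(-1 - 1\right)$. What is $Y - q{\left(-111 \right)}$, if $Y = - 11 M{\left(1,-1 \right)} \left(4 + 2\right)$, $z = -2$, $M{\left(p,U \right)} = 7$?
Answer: $-466$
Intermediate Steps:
$q{\left(w \right)} = 4$ ($q{\left(w \right)} = - 2 \left(-1 - 1\right) = \left(-2\right) \left(-2\right) = 4$)
$Y = -462$ ($Y = \left(-11\right) 7 \left(4 + 2\right) = \left(-77\right) 6 = -462$)
$Y - q{\left(-111 \right)} = -462 - 4 = -466$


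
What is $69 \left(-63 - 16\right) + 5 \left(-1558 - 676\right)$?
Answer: $-16621$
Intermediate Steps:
$69 \left(-63 - 16\right) + 5 \left(-1558 - 676\right) = 69 \left(-79\right) + 5 \left(-2234\right) = -5451 - 11170 = -16621$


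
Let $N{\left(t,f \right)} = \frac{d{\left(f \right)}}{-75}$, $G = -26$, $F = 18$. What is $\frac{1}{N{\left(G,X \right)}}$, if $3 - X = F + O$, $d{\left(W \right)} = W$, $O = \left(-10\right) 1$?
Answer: $15$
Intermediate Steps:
$O = -10$
$X = -5$ ($X = 3 - \left(18 - 10\right) = 3 - 8 = -5$)
$N{\left(t,f \right)} = - \frac{f}{75}$ ($N{\left(t,f \right)} = \frac{f}{-75} = f \left(- \frac{1}{75}\right) = - \frac{f}{75}$)
$\frac{1}{N{\left(G,X \right)}} = \frac{1}{\left(- \frac{1}{75}\right) \left(-5\right)} = \frac{1}{\frac{1}{15}} = 15$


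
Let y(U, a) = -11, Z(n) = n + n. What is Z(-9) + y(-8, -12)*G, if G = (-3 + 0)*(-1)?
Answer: -51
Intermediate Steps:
Z(n) = 2*n
G = 3 (G = -3*(-1) = 3)
Z(-9) + y(-8, -12)*G = 2*(-9) - 11*3 = -18 - 33 = -51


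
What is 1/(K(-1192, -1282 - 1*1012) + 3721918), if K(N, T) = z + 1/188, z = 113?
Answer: 188/699741829 ≈ 2.6867e-7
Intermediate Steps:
K(N, T) = 21245/188 (K(N, T) = 113 + 1/188 = 21245/188)
1/(K(-1192, -1282 - 1*1012) + 3721918) = 1/(21245/188 + 3721918) = 1/(699741829/188) = 188/699741829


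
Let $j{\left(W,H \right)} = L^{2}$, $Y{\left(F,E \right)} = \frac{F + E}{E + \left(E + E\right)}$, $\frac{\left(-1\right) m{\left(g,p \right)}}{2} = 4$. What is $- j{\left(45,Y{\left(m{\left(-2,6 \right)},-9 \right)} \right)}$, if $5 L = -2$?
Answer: $- \frac{4}{25} \approx -0.16$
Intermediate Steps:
$m{\left(g,p \right)} = -8$ ($m{\left(g,p \right)} = \left(-2\right) 4 = -8$)
$Y{\left(F,E \right)} = \frac{E + F}{3 E}$ ($Y{\left(F,E \right)} = \frac{E + F}{E + 2 E} = \frac{E + F}{3 E}$)
$L = - \frac{2}{5}$ ($L = \frac{1}{5} \left(-2\right) = - \frac{2}{5} \approx -0.4$)
$j{\left(W,H \right)} = \frac{4}{25}$ ($j{\left(W,H \right)} = \left(- \frac{2}{5}\right)^{2} = \frac{4}{25}$)
$- j{\left(45,Y{\left(m{\left(-2,6 \right)},-9 \right)} \right)} = \left(-1\right) \frac{4}{25} = - \frac{4}{25}$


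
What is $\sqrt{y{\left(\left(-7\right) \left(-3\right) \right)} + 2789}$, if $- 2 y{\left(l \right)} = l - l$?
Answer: $\sqrt{2789} \approx 52.811$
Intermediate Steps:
$y{\left(l \right)} = 0$ ($y{\left(l \right)} = - \frac{l - l}{2} = \left(- \frac{1}{2}\right) 0 = 0$)
$\sqrt{y{\left(\left(-7\right) \left(-3\right) \right)} + 2789} = \sqrt{0 + 2789} = \sqrt{2789}$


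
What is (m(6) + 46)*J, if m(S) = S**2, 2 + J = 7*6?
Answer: 3280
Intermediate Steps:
J = 40 (J = -2 + 7*6 = -2 + 42 = 40)
(m(6) + 46)*J = (6**2 + 46)*40 = (36 + 46)*40 = 82*40 = 3280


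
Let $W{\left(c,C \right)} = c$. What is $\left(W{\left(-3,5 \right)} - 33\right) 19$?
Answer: $-684$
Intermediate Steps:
$\left(W{\left(-3,5 \right)} - 33\right) 19 = \left(-3 - 33\right) 19 = \left(-36\right) 19 = -684$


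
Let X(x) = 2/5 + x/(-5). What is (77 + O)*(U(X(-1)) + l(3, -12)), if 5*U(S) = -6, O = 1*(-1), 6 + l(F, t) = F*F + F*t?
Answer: -12996/5 ≈ -2599.2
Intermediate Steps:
l(F, t) = -6 + F² + F*t (l(F, t) = -6 + (F*F + F*t) = -6 + (F² + F*t) = -6 + F² + F*t)
X(x) = ⅖ - x/5 (X(x) = 2*(⅕) + x*(-⅕) = ⅖ - x/5)
O = -1
U(S) = -6/5 (U(S) = (⅕)*(-6) = -6/5)
(77 + O)*(U(X(-1)) + l(3, -12)) = (77 - 1)*(-6/5 + (-6 + 3² + 3*(-12))) = 76*(-6/5 + (-6 + 9 - 36)) = 76*(-6/5 - 33) = 76*(-171/5) = -12996/5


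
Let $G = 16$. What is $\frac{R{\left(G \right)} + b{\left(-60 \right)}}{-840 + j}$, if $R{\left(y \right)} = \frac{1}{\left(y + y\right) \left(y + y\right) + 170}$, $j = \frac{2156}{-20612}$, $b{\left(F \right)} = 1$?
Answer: $- \frac{6157835}{5168896446} \approx -0.0011913$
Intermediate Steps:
$j = - \frac{539}{5153}$ ($j = 2156 \left(- \frac{1}{20612}\right) = - \frac{539}{5153} \approx -0.1046$)
$R{\left(y \right)} = \frac{1}{170 + 4 y^{2}}$ ($R{\left(y \right)} = \frac{1}{2 y 2 y + 170} = \frac{1}{4 y^{2} + 170} = \frac{1}{170 + 4 y^{2}}$)
$\frac{R{\left(G \right)} + b{\left(-60 \right)}}{-840 + j} = \frac{\frac{1}{2 \left(85 + 2 \cdot 16^{2}\right)} + 1}{-840 - \frac{539}{5153}} = \frac{\frac{1}{2 \left(85 + 2 \cdot 256\right)} + 1}{- \frac{4329059}{5153}} = \left(\frac{1}{2 \left(85 + 512\right)} + 1\right) \left(- \frac{5153}{4329059}\right) = \left(\frac{1}{2 \cdot 597} + 1\right) \left(- \frac{5153}{4329059}\right) = \left(\frac{1}{2} \cdot \frac{1}{597} + 1\right) \left(- \frac{5153}{4329059}\right) = \left(\frac{1}{1194} + 1\right) \left(- \frac{5153}{4329059}\right) = \frac{1195}{1194} \left(- \frac{5153}{4329059}\right) = - \frac{6157835}{5168896446}$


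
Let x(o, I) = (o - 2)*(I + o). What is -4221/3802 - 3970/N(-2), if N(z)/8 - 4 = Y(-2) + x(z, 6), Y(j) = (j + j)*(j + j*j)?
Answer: 720929/30416 ≈ 23.702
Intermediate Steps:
x(o, I) = (-2 + o)*(I + o)
Y(j) = 2*j*(j + j²) (Y(j) = (2*j)*(j + j²) = 2*j*(j + j²))
N(z) = -128 + 8*z² + 32*z (N(z) = 32 + 8*(2*(-2)²*(1 - 2) + (z² - 2*6 - 2*z + 6*z)) = 32 + 8*(2*4*(-1) + (z² - 12 - 2*z + 6*z)) = 32 + 8*(-8 + (-12 + z² + 4*z)) = 32 + 8*(-20 + z² + 4*z) = 32 + (-160 + 8*z² + 32*z) = -128 + 8*z² + 32*z)
-4221/3802 - 3970/N(-2) = -4221/3802 - 3970/(-128 + 8*(-2)² + 32*(-2)) = -4221*1/3802 - 3970/(-128 + 8*4 - 64) = -4221/3802 - 3970/(-128 + 32 - 64) = -4221/3802 - 3970/(-160) = -4221/3802 - 3970*(-1/160) = -4221/3802 + 397/16 = 720929/30416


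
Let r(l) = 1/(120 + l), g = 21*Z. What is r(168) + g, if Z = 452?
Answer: 2733697/288 ≈ 9492.0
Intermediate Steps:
g = 9492 (g = 21*452 = 9492)
r(168) + g = 1/(120 + 168) + 9492 = 1/288 + 9492 = 2733697/288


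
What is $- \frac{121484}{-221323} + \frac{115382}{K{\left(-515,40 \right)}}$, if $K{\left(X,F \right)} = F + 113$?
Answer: $\frac{1503251614}{1991907} \approx 754.68$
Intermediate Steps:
$K{\left(X,F \right)} = 113 + F$
$- \frac{121484}{-221323} + \frac{115382}{K{\left(-515,40 \right)}} = - \frac{121484}{-221323} + \frac{115382}{113 + 40} = \left(-121484\right) \left(- \frac{1}{221323}\right) + \frac{115382}{153} = \frac{121484}{221323} + 115382 \cdot \frac{1}{153} = \frac{121484}{221323} + \frac{115382}{153} = \frac{1503251614}{1991907}$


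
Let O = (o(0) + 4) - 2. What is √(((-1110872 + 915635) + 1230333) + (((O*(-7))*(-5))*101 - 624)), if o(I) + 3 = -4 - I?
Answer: √1016797 ≈ 1008.4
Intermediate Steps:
o(I) = -7 - I (o(I) = -3 + (-4 - I) = -7 - I)
O = -5 (O = ((-7 - 1*0) + 4) - 2 = ((-7 + 0) + 4) - 2 = (-7 + 4) - 2 = -3 - 2 = -5)
√(((-1110872 + 915635) + 1230333) + (((O*(-7))*(-5))*101 - 624)) = √(((-1110872 + 915635) + 1230333) + ((-5*(-7)*(-5))*101 - 624)) = √((-195237 + 1230333) + ((35*(-5))*101 - 624)) = √(1035096 + (-175*101 - 624)) = √(1035096 + (-17675 - 624)) = √(1035096 - 18299) = √1016797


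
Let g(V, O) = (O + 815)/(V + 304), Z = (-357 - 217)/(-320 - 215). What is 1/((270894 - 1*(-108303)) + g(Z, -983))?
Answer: 81607/30945084639 ≈ 2.6372e-6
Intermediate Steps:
Z = 574/535 (Z = -574/(-535) = -574*(-1/535) = 574/535 ≈ 1.0729)
g(V, O) = (815 + O)/(304 + V)
1/((270894 - 1*(-108303)) + g(Z, -983)) = 1/((270894 - 1*(-108303)) + (815 - 983)/(304 + 574/535)) = 1/((270894 + 108303) - 168/(163214/535)) = 1/(379197 + (535/163214)*(-168)) = 1/(379197 - 44940/81607) = 1/(30945084639/81607) = 81607/30945084639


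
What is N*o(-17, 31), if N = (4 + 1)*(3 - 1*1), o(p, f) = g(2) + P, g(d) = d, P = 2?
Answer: 40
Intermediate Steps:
o(p, f) = 4 (o(p, f) = 2 + 2 = 4)
N = 10 (N = 5*(3 - 1) = 5*2 = 10)
N*o(-17, 31) = 10*4 = 40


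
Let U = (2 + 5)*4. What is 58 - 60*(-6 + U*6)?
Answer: -9662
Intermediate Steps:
U = 28 (U = 7*4 = 28)
58 - 60*(-6 + U*6) = 58 - 60*(-6 + 28*6) = 58 - 60*(-6 + 168) = 58 - 60*162 = 58 - 9720 = -9662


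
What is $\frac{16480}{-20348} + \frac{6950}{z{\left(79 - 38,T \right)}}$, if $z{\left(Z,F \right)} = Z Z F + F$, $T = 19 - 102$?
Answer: $- \frac{305265685}{355087861} \approx -0.85969$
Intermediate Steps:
$T = -83$
$z{\left(Z,F \right)} = F + F Z^{2}$ ($z{\left(Z,F \right)} = Z^{2} F + F = F Z^{2} + F = F + F Z^{2}$)
$\frac{16480}{-20348} + \frac{6950}{z{\left(79 - 38,T \right)}} = \frac{16480}{-20348} + \frac{6950}{\left(-83\right) \left(1 + \left(79 - 38\right)^{2}\right)} = 16480 \left(- \frac{1}{20348}\right) + \frac{6950}{\left(-83\right) \left(1 + \left(79 - 38\right)^{2}\right)} = - \frac{4120}{5087} + \frac{6950}{\left(-83\right) \left(1 + 41^{2}\right)} = - \frac{4120}{5087} + \frac{6950}{\left(-83\right) \left(1 + 1681\right)} = - \frac{4120}{5087} + \frac{6950}{\left(-83\right) 1682} = - \frac{4120}{5087} + \frac{6950}{-139606} = - \frac{4120}{5087} + 6950 \left(- \frac{1}{139606}\right) = - \frac{4120}{5087} - \frac{3475}{69803} = - \frac{305265685}{355087861}$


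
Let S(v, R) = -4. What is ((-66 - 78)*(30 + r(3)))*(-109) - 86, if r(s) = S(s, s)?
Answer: 408010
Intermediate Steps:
r(s) = -4
((-66 - 78)*(30 + r(3)))*(-109) - 86 = ((-66 - 78)*(30 - 4))*(-109) - 86 = -144*26*(-109) - 86 = -3744*(-109) - 86 = 408096 - 86 = 408010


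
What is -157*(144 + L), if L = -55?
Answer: -13973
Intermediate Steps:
-157*(144 + L) = -157*(144 - 55) = -157*89 = -13973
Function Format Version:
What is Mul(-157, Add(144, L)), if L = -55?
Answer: -13973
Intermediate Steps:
Mul(-157, Add(144, L)) = Mul(-157, Add(144, -55)) = Mul(-157, 89) = -13973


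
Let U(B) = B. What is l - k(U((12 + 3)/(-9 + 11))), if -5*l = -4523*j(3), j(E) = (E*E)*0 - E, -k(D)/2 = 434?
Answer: -9229/5 ≈ -1845.8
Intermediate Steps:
k(D) = -868 (k(D) = -2*434 = -868)
j(E) = -E (j(E) = E**2*0 - E = 0 - E = -E)
l = -13569/5 (l = -(-4523)*(-1*3)/5 = -(-4523)*(-3)/5 = -1/5*13569 = -13569/5 ≈ -2713.8)
l - k(U((12 + 3)/(-9 + 11))) = -13569/5 - 1*(-868) = -13569/5 + 868 = -9229/5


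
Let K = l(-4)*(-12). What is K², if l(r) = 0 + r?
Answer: 2304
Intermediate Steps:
l(r) = r
K = 48 (K = -4*(-12) = 48)
K² = 48² = 2304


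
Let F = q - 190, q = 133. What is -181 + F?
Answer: -238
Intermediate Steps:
F = -57 (F = 133 - 190 = -57)
-181 + F = -181 - 57 = -238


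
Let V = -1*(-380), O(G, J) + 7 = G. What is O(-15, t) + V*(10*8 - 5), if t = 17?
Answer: 28478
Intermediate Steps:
O(G, J) = -7 + G
V = 380
O(-15, t) + V*(10*8 - 5) = (-7 - 15) + 380*(10*8 - 5) = -22 + 380*(80 - 5) = -22 + 380*75 = -22 + 28500 = 28478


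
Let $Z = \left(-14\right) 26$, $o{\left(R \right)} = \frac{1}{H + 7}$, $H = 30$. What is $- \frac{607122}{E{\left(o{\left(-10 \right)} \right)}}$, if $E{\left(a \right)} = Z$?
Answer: $\frac{303561}{182} \approx 1667.9$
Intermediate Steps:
$o{\left(R \right)} = \frac{1}{37}$ ($o{\left(R \right)} = \frac{1}{30 + 7} = \frac{1}{37}$)
$Z = -364$
$E{\left(a \right)} = -364$
$- \frac{607122}{E{\left(o{\left(-10 \right)} \right)}} = - \frac{607122}{-364} = \left(-607122\right) \left(- \frac{1}{364}\right) = \frac{303561}{182}$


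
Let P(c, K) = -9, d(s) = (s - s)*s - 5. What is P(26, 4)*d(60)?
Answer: 45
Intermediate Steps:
d(s) = -5 (d(s) = 0*s - 5 = 0 - 5 = -5)
P(26, 4)*d(60) = -9*(-5) = 45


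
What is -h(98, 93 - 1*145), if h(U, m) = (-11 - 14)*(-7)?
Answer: -175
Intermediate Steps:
h(U, m) = 175 (h(U, m) = -25*(-7) = 175)
-h(98, 93 - 1*145) = -1*175 = -175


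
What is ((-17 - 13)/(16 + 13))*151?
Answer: -4530/29 ≈ -156.21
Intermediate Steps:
((-17 - 13)/(16 + 13))*151 = -30/29*151 = -4530/29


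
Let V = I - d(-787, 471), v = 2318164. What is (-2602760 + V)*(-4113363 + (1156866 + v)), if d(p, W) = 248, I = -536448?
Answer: 2004018366848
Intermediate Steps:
V = -536696 (V = -536448 - 1*248 = -536448 - 248 = -536696)
(-2602760 + V)*(-4113363 + (1156866 + v)) = (-2602760 - 536696)*(-4113363 + (1156866 + 2318164)) = -3139456*(-4113363 + 3475030) = -3139456*(-638333) = 2004018366848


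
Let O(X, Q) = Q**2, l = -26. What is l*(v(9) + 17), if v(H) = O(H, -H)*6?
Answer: -13078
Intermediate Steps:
v(H) = 6*H**2 (v(H) = (-H)**2*6 = H**2*6 = 6*H**2)
l*(v(9) + 17) = -26*(6*9**2 + 17) = -26*(6*81 + 17) = -26*(486 + 17) = -26*503 = -13078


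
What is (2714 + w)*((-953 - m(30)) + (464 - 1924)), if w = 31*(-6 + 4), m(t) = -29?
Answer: -6322368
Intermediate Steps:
w = -62 (w = 31*(-2) = -62)
(2714 + w)*((-953 - m(30)) + (464 - 1924)) = (2714 - 62)*((-953 - 1*(-29)) + (464 - 1924)) = 2652*((-953 + 29) - 1460) = 2652*(-924 - 1460) = 2652*(-2384) = -6322368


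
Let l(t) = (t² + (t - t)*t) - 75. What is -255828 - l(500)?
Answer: -505753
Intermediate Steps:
l(t) = -75 + t² (l(t) = (t² + 0*t) - 75 = (t² + 0) - 75 = t² - 75 = -75 + t²)
-255828 - l(500) = -255828 - (-75 + 500²) = -255828 - (-75 + 250000) = -255828 - 1*249925 = -255828 - 249925 = -505753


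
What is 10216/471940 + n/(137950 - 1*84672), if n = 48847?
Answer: 5899285307/6286004830 ≈ 0.93848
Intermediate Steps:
10216/471940 + n/(137950 - 1*84672) = 10216/471940 + 48847/(137950 - 1*84672) = 10216*(1/471940) + 48847/(137950 - 84672) = 2554/117985 + 48847/53278 = 5899285307/6286004830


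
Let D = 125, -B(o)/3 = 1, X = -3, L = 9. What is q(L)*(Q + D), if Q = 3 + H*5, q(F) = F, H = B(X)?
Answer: 1017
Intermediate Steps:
B(o) = -3 (B(o) = -3*1 = -3)
H = -3
Q = -12 (Q = 3 - 3*5 = 3 - 15 = -12)
q(L)*(Q + D) = 9*(-12 + 125) = 9*113 = 1017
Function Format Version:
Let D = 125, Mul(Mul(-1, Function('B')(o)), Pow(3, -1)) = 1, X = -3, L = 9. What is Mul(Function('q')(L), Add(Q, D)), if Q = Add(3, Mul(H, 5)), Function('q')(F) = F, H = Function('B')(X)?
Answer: 1017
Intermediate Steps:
Function('B')(o) = -3 (Function('B')(o) = Mul(-3, 1) = -3)
H = -3
Q = -12 (Q = Add(3, Mul(-3, 5)) = Add(3, -15) = -12)
Mul(Function('q')(L), Add(Q, D)) = Mul(9, Add(-12, 125)) = Mul(9, 113) = 1017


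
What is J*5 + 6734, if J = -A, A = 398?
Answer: 4744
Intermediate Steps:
J = -398 (J = -1*398 = -398)
J*5 + 6734 = -398*5 + 6734 = -1990 + 6734 = 4744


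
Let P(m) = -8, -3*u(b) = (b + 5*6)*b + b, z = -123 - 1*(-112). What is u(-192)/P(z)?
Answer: 1288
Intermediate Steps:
z = -11 (z = -123 + 112 = -11)
u(b) = -b/3 - b*(30 + b)/3 (u(b) = -((b + 5*6)*b + b)/3 = -((b + 30)*b + b)/3 = -((30 + b)*b + b)/3 = -(b*(30 + b) + b)/3 = -(b + b*(30 + b))/3 = -b/3 - b*(30 + b)/3)
u(-192)/P(z) = -⅓*(-192)*(31 - 192)/(-8) = -⅓*(-192)*(-161)*(-⅛) = -10304*(-⅛) = 1288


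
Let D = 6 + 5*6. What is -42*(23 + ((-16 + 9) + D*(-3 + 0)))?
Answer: 3864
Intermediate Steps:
D = 36 (D = 6 + 30 = 36)
-42*(23 + ((-16 + 9) + D*(-3 + 0))) = -42*(23 + ((-16 + 9) + 36*(-3 + 0))) = -42*(23 + (-7 + 36*(-3))) = -42*(23 + (-7 - 108)) = -42*(23 - 115) = -42*(-92) = 3864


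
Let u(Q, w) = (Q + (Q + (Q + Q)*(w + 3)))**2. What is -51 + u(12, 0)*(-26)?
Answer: -239667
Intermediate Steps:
u(Q, w) = (2*Q + 2*Q*(3 + w))**2 (u(Q, w) = (Q + (Q + (2*Q)*(3 + w)))**2 = (Q + (Q + 2*Q*(3 + w)))**2 = (2*Q + 2*Q*(3 + w))**2)
-51 + u(12, 0)*(-26) = -51 + (4*12**2*(4 + 0)**2)*(-26) = -51 + (4*144*4**2)*(-26) = -51 + (4*144*16)*(-26) = -51 + 9216*(-26) = -51 - 239616 = -239667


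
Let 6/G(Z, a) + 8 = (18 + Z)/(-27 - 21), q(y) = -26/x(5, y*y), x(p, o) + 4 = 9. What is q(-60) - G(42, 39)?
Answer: -842/185 ≈ -4.5514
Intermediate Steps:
x(p, o) = 5 (x(p, o) = -4 + 9 = 5)
q(y) = -26/5
G(Z, a) = 6/(-67/8 - Z/48) (G(Z, a) = 6/(-8 + (18 + Z)/(-27 - 21)) = 6/(-8 + (18 + Z)/(-48)) = 6/(-8 + (18 + Z)*(-1/48)) = 6/(-8 + (-3/8 - Z/48)) = 6/(-67/8 - Z/48))
q(-60) - G(42, 39) = -26/5 - (-288)/(402 + 42) = -26/5 - (-288)/444 = -26/5 - 1*(-24/37) = -26/5 + 24/37 = -842/185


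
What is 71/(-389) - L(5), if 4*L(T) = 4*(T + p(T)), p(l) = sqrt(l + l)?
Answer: -2016/389 - sqrt(10) ≈ -8.3448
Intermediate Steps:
p(l) = sqrt(2)*sqrt(l) (p(l) = sqrt(2*l) = sqrt(2)*sqrt(l))
L(T) = T + sqrt(2)*sqrt(T) (L(T) = (4*(T + sqrt(2)*sqrt(T)))/4 = (4*T + 4*sqrt(2)*sqrt(T))/4 = T + sqrt(2)*sqrt(T))
71/(-389) - L(5) = 71/(-389) - (5 + sqrt(2)*sqrt(5)) = 71*(-1/389) - (5 + sqrt(10)) = -71/389 + (-5 - sqrt(10)) = -2016/389 - sqrt(10)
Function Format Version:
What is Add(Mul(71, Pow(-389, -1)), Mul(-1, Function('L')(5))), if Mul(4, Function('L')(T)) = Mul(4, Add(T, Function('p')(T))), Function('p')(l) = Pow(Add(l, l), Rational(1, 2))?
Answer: Add(Rational(-2016, 389), Mul(-1, Pow(10, Rational(1, 2)))) ≈ -8.3448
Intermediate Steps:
Function('p')(l) = Mul(Pow(2, Rational(1, 2)), Pow(l, Rational(1, 2))) (Function('p')(l) = Pow(Mul(2, l), Rational(1, 2)) = Mul(Pow(2, Rational(1, 2)), Pow(l, Rational(1, 2))))
Function('L')(T) = Add(T, Mul(Pow(2, Rational(1, 2)), Pow(T, Rational(1, 2)))) (Function('L')(T) = Mul(Rational(1, 4), Mul(4, Add(T, Mul(Pow(2, Rational(1, 2)), Pow(T, Rational(1, 2)))))) = Mul(Rational(1, 4), Add(Mul(4, T), Mul(4, Pow(2, Rational(1, 2)), Pow(T, Rational(1, 2))))) = Add(T, Mul(Pow(2, Rational(1, 2)), Pow(T, Rational(1, 2)))))
Add(Mul(71, Pow(-389, -1)), Mul(-1, Function('L')(5))) = Add(Mul(71, Pow(-389, -1)), Mul(-1, Add(5, Mul(Pow(2, Rational(1, 2)), Pow(5, Rational(1, 2)))))) = Add(Mul(71, Rational(-1, 389)), Mul(-1, Add(5, Pow(10, Rational(1, 2))))) = Add(Rational(-71, 389), Add(-5, Mul(-1, Pow(10, Rational(1, 2))))) = Add(Rational(-2016, 389), Mul(-1, Pow(10, Rational(1, 2))))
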